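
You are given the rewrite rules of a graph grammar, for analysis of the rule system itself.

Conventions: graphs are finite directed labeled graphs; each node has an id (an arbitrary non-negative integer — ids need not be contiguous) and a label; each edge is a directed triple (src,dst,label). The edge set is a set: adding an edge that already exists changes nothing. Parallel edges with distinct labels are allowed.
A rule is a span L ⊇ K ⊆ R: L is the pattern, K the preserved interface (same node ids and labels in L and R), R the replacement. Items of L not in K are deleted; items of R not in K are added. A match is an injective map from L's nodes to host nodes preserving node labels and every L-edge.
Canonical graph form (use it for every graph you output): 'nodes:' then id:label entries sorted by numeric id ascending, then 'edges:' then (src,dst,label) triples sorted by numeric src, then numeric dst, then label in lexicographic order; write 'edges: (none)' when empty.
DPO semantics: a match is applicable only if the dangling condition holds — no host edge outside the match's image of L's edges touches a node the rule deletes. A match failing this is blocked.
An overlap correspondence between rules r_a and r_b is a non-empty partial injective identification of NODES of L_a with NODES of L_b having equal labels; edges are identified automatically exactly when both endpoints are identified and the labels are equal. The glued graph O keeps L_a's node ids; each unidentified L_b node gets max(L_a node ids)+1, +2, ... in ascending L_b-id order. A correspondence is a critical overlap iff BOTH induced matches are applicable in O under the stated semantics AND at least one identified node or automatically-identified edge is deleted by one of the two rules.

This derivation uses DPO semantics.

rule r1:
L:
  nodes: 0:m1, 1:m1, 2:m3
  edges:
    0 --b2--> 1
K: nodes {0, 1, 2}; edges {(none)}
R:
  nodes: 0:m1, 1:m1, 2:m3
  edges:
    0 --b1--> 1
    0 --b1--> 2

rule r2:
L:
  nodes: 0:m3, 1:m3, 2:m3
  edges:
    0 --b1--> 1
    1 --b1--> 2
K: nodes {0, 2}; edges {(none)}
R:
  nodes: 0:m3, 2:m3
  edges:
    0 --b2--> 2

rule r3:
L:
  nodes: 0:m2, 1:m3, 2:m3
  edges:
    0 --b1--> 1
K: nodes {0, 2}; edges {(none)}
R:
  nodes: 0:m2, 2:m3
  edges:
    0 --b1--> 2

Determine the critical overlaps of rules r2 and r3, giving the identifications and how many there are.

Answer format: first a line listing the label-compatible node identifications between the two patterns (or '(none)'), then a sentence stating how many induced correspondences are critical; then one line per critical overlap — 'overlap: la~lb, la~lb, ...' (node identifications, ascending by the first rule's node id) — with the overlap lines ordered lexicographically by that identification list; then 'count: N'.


label-compatible node identifications between L(r2) and L(r3): 0~1, 0~2, 1~1, 1~2, 2~1, 2~2
1 of the induced correspondences is a critical overlap of r2 and r3.
overlap: 1~2
count: 1


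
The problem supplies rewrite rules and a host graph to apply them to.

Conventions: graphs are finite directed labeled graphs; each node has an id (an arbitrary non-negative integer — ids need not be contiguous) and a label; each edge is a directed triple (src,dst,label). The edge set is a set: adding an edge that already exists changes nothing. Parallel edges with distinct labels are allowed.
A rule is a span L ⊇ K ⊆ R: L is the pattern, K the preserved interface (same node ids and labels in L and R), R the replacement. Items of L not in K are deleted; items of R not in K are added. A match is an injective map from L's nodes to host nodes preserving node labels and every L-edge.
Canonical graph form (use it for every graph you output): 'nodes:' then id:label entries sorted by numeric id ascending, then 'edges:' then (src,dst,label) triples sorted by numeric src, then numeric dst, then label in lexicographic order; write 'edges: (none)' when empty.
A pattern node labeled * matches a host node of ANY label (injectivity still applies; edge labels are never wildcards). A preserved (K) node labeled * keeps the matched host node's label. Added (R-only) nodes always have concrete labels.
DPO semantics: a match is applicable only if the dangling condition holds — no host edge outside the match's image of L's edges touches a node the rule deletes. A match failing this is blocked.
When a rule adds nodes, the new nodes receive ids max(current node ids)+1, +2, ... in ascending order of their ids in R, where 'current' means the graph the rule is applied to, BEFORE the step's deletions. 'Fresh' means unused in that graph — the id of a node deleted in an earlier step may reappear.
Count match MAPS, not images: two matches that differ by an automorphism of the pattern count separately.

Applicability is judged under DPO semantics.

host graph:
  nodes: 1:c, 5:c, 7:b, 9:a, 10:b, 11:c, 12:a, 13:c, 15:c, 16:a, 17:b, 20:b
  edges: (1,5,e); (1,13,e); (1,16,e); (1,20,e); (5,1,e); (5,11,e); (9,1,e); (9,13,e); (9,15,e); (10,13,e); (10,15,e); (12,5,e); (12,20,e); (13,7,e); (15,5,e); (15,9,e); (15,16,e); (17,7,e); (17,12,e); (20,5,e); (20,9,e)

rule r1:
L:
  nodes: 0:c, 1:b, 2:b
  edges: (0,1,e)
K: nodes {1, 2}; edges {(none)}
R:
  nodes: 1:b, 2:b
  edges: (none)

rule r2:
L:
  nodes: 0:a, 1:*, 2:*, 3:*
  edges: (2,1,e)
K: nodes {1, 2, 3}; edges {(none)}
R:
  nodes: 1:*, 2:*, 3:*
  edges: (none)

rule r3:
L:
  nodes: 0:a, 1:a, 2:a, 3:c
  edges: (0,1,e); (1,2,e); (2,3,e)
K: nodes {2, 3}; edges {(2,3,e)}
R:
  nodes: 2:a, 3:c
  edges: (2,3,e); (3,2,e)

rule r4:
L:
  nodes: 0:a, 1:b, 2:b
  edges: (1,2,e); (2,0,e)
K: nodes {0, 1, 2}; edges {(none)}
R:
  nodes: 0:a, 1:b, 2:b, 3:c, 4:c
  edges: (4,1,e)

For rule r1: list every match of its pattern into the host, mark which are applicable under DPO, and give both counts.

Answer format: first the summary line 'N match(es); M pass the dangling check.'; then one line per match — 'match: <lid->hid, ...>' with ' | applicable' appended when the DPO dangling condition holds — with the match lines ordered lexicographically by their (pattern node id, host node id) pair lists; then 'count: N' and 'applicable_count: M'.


6 match(es); 0 pass the dangling check.
match: 0->1, 1->20, 2->7
match: 0->1, 1->20, 2->10
match: 0->1, 1->20, 2->17
match: 0->13, 1->7, 2->10
match: 0->13, 1->7, 2->17
match: 0->13, 1->7, 2->20
count: 6
applicable_count: 0


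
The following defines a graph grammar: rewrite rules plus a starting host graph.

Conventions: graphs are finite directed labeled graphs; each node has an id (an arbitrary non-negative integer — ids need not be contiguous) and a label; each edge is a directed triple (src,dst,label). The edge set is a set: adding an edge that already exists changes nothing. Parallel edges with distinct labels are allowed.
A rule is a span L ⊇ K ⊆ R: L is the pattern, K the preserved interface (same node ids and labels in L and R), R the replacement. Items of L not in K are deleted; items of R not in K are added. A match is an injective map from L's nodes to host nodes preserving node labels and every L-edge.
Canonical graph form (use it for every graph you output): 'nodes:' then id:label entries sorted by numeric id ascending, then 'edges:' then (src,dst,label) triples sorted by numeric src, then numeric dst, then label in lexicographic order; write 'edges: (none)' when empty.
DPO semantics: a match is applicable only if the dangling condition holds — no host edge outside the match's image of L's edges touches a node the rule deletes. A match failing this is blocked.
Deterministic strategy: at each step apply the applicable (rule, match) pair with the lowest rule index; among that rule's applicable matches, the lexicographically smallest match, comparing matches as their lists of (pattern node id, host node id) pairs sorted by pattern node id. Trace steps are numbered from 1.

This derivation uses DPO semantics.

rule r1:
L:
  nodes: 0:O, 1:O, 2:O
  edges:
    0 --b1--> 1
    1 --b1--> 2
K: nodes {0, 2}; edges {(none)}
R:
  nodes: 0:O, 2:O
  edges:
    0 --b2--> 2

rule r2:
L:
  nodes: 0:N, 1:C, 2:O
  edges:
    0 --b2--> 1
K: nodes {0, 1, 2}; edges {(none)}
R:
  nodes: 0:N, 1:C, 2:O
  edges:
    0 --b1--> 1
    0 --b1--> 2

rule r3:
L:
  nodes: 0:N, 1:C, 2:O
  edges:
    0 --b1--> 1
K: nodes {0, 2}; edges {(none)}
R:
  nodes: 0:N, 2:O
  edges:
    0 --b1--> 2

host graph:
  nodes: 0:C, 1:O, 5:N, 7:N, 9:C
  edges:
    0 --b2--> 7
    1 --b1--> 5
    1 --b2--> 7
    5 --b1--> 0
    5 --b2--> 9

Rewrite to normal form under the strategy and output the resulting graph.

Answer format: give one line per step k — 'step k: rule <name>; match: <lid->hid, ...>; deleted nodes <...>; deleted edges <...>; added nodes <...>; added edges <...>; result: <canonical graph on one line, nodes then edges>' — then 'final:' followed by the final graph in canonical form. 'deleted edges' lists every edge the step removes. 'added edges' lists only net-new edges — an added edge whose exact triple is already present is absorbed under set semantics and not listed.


step 1: rule r2; match: 0->5, 1->9, 2->1; deleted nodes (none); deleted edges (5,9,b2); added nodes (none); added edges (5,1,b1); (5,9,b1); result: nodes: 0:C, 1:O, 5:N, 7:N, 9:C edges: (0,7,b2); (1,5,b1); (1,7,b2); (5,0,b1); (5,1,b1); (5,9,b1)
step 2: rule r3; match: 0->5, 1->9, 2->1; deleted nodes 9; deleted edges (5,9,b1); added nodes (none); added edges (none); result: nodes: 0:C, 1:O, 5:N, 7:N edges: (0,7,b2); (1,5,b1); (1,7,b2); (5,0,b1); (5,1,b1)
final:
nodes: 0:C, 1:O, 5:N, 7:N
edges: (0,7,b2); (1,5,b1); (1,7,b2); (5,0,b1); (5,1,b1)


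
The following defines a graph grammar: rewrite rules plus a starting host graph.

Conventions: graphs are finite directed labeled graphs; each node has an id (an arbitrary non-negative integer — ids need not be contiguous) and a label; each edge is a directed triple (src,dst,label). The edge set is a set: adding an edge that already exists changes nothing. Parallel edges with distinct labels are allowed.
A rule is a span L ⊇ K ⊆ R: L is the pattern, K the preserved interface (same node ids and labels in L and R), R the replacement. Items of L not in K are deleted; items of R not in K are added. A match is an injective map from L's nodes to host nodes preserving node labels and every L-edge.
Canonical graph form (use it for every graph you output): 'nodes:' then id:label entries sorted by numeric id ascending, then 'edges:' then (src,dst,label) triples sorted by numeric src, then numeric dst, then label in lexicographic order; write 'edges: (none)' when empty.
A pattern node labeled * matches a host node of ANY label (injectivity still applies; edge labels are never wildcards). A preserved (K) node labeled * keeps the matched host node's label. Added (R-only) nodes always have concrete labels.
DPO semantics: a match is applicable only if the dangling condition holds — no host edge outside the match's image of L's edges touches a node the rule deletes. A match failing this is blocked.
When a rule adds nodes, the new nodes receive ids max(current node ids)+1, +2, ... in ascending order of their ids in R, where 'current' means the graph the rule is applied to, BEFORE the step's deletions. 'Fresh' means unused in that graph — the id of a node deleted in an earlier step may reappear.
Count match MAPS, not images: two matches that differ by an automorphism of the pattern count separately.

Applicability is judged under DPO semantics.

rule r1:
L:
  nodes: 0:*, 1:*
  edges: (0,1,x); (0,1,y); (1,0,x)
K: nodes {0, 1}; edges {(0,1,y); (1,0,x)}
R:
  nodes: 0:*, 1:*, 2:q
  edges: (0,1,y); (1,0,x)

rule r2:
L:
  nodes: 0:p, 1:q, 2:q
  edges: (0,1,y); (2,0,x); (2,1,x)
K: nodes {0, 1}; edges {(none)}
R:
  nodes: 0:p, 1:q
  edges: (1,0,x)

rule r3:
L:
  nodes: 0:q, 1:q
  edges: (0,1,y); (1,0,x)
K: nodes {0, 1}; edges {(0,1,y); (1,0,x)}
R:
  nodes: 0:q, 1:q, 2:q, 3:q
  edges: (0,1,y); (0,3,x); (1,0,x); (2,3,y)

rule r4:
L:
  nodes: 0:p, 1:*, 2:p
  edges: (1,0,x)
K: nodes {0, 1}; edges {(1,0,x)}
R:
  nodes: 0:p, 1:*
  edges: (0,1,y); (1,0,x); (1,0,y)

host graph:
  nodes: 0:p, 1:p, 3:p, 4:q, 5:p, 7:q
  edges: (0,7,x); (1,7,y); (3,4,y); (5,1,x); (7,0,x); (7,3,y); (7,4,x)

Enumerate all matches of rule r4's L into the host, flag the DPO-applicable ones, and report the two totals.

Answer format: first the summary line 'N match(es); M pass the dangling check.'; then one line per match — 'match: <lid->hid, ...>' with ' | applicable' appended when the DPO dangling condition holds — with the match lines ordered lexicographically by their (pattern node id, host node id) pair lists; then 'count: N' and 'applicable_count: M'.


5 match(es); 0 pass the dangling check.
match: 0->0, 1->7, 2->1
match: 0->0, 1->7, 2->3
match: 0->0, 1->7, 2->5
match: 0->1, 1->5, 2->0
match: 0->1, 1->5, 2->3
count: 5
applicable_count: 0


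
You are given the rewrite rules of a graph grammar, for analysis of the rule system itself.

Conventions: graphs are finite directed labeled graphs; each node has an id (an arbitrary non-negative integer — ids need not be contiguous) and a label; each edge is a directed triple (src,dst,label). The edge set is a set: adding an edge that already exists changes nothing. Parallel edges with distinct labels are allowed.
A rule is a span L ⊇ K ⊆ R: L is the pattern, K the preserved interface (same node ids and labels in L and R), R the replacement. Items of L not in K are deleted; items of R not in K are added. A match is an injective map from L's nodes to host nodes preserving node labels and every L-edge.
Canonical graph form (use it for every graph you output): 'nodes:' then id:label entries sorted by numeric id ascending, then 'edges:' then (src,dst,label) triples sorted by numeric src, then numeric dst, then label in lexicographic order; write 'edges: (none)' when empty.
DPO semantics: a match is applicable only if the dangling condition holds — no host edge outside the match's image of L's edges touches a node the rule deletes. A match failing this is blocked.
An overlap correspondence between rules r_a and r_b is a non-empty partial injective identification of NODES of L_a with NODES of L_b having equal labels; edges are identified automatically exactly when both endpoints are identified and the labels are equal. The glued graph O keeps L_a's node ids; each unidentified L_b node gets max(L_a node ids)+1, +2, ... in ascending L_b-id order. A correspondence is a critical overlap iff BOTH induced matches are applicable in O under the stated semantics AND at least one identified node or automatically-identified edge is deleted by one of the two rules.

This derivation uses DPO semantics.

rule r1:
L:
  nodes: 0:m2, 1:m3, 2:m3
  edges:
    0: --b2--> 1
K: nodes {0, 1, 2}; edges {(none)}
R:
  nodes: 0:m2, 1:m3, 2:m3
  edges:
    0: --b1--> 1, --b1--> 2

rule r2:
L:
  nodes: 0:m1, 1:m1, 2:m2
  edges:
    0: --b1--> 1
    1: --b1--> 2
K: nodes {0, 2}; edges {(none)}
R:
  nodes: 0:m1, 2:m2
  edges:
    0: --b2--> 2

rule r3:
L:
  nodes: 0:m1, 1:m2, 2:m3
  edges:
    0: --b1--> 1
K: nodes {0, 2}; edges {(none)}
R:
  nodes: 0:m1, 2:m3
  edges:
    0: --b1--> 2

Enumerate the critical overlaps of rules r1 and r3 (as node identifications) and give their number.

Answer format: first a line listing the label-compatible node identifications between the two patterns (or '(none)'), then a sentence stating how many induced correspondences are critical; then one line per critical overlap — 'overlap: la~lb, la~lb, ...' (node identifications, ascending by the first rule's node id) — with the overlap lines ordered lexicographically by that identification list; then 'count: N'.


label-compatible node identifications between L(r1) and L(r3): 0~1, 1~2, 2~2
0 of the induced correspondences are critical overlaps of r1 and r3.
count: 0


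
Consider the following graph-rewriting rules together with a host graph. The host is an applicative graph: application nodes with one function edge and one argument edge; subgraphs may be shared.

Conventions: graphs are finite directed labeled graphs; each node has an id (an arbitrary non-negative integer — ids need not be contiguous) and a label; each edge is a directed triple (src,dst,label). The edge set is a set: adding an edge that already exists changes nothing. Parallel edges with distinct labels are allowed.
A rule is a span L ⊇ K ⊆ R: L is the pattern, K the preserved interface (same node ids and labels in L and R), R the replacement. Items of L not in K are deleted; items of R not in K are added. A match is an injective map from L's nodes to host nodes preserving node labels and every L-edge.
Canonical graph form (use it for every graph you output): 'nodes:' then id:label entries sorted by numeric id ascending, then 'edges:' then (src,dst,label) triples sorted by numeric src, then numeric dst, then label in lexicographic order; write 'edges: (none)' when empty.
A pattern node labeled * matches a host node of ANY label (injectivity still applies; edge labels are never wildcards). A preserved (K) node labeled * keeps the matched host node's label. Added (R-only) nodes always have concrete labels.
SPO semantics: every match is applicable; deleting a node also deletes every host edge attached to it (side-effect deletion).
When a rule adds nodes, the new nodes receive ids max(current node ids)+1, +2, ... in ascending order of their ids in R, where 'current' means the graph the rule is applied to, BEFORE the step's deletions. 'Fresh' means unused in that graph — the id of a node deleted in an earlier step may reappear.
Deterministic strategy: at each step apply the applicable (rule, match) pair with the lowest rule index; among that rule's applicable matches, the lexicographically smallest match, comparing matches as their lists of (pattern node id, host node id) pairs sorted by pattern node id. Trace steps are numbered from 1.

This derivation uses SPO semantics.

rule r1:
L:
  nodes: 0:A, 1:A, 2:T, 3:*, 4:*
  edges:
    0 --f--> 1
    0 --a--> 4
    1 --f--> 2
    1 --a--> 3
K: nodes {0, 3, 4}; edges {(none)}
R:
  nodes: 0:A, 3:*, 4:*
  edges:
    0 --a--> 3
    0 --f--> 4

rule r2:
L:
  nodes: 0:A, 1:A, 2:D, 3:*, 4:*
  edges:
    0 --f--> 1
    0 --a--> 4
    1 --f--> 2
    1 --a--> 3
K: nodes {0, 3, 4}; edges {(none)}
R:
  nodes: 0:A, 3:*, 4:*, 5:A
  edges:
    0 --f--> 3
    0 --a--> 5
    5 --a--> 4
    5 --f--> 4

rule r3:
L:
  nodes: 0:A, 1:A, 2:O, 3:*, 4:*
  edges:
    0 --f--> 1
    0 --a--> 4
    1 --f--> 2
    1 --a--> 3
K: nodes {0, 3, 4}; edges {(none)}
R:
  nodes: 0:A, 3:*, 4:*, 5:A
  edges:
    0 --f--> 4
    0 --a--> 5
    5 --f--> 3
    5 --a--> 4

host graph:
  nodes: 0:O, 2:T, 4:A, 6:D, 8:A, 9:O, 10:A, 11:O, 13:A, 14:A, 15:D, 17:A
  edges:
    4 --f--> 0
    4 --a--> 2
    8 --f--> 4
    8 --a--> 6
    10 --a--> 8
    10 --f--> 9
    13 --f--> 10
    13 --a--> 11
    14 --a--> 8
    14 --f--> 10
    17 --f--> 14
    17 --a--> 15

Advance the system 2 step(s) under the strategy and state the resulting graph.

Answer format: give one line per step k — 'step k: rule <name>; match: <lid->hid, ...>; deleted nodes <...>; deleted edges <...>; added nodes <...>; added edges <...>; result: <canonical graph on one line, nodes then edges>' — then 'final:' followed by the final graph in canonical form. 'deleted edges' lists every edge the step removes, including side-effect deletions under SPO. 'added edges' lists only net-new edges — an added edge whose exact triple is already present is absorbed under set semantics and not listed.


step 1: rule r3; match: 0->8, 1->4, 2->0, 3->2, 4->6; deleted nodes 0, 4; deleted edges (4,0,f); (4,2,a); (8,4,f); (8,6,a); added nodes 18; added edges (8,6,f); (8,18,a); (18,2,f); (18,6,a); result: nodes: 2:T, 6:D, 8:A, 9:O, 10:A, 11:O, 13:A, 14:A, 15:D, 17:A, 18:A edges: (8,6,f); (8,18,a); (10,8,a); (10,9,f); (13,10,f); (13,11,a); (14,8,a); (14,10,f); (17,14,f); (17,15,a); (18,2,f); (18,6,a)
step 2: rule r3; match: 0->13, 1->10, 2->9, 3->8, 4->11; deleted nodes 9, 10; deleted edges (10,8,a); (10,9,f); (13,10,f); (13,11,a); (14,10,f); added nodes 19; added edges (13,11,f); (13,19,a); (19,8,f); (19,11,a); result: nodes: 2:T, 6:D, 8:A, 11:O, 13:A, 14:A, 15:D, 17:A, 18:A, 19:A edges: (8,6,f); (8,18,a); (13,11,f); (13,19,a); (14,8,a); (17,14,f); (17,15,a); (18,2,f); (18,6,a); (19,8,f); (19,11,a)
final:
nodes: 2:T, 6:D, 8:A, 11:O, 13:A, 14:A, 15:D, 17:A, 18:A, 19:A
edges: (8,6,f); (8,18,a); (13,11,f); (13,19,a); (14,8,a); (17,14,f); (17,15,a); (18,2,f); (18,6,a); (19,8,f); (19,11,a)


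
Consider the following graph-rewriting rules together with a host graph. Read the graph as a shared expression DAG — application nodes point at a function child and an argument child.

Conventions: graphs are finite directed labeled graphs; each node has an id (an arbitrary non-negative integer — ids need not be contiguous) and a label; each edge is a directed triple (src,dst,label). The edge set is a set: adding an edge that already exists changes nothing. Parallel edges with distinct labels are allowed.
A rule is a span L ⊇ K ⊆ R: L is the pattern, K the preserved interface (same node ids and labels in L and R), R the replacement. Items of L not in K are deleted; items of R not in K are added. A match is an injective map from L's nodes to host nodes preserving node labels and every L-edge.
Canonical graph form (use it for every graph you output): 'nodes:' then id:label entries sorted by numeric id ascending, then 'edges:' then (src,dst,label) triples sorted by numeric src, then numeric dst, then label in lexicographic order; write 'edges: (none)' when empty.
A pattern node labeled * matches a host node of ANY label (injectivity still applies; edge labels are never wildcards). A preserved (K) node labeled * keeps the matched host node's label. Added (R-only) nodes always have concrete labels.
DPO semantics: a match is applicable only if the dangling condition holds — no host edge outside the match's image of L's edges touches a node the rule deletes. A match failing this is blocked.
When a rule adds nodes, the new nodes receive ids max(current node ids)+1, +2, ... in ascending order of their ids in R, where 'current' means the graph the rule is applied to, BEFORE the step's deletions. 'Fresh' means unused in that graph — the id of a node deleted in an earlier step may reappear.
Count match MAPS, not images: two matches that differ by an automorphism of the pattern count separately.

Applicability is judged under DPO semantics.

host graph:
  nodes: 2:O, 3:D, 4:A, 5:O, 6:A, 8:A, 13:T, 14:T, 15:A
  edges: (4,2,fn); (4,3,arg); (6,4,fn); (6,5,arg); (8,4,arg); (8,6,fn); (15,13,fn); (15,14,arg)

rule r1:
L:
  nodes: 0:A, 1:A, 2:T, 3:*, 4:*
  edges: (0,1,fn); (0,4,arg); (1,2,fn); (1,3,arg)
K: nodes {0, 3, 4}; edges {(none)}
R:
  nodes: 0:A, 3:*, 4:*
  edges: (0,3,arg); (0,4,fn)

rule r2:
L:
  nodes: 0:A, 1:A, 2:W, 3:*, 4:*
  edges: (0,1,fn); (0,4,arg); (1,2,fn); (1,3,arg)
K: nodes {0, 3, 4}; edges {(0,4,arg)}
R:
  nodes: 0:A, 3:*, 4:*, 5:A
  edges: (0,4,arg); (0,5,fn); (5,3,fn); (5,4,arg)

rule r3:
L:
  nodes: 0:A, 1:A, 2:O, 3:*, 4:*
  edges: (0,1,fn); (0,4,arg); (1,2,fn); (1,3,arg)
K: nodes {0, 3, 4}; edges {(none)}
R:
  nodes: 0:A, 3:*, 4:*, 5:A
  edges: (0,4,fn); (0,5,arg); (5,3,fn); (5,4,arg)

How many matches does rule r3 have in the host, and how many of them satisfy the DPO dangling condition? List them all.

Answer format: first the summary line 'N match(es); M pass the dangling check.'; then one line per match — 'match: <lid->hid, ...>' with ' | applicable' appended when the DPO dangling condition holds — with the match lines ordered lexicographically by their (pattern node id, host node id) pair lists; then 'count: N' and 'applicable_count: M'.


1 match(es); 0 pass the dangling check.
match: 0->6, 1->4, 2->2, 3->3, 4->5
count: 1
applicable_count: 0


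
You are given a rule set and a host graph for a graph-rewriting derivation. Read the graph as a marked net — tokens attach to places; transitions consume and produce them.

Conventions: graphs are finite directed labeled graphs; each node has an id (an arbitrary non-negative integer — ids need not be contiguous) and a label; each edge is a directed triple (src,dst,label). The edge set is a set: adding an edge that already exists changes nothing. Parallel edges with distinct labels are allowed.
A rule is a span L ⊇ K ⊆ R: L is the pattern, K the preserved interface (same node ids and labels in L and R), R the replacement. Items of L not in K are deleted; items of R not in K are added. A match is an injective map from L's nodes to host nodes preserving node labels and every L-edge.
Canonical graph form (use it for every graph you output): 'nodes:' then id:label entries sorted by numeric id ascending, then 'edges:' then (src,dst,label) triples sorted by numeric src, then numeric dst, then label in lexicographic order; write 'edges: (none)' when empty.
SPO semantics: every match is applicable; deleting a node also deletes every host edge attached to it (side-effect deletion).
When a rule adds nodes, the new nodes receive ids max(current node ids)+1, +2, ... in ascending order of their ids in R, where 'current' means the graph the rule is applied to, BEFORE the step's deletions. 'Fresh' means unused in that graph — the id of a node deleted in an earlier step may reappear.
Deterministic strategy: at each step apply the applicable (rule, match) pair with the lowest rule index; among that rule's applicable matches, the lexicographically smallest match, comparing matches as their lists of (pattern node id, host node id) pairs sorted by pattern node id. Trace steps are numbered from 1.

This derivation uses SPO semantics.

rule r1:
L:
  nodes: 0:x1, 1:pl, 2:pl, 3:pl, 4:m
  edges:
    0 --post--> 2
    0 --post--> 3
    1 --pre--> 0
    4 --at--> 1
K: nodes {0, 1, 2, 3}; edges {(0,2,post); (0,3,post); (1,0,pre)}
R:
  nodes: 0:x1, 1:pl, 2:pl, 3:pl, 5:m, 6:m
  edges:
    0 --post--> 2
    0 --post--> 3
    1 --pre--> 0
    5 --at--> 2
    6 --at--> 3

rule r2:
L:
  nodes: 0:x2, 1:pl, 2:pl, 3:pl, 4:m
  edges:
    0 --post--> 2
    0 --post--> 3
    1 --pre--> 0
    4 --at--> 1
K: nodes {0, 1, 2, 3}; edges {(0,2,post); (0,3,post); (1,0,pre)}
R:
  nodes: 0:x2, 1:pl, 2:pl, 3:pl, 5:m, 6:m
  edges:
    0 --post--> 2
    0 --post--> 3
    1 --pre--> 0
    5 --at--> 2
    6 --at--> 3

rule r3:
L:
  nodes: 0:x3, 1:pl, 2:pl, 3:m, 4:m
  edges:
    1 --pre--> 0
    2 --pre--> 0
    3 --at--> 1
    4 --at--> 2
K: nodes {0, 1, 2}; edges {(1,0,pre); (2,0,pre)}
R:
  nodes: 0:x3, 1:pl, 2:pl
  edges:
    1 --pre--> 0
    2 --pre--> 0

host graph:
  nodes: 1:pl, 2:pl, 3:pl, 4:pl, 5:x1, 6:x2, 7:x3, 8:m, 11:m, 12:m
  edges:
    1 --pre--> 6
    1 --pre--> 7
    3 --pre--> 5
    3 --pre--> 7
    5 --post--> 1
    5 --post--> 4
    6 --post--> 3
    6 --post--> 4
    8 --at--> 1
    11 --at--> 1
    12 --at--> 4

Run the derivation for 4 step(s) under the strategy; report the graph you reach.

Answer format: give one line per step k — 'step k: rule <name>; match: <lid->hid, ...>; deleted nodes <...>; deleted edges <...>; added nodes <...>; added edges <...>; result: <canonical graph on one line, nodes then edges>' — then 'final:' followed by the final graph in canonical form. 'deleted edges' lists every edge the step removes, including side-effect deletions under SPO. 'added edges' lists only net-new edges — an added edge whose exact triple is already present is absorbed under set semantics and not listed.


step 1: rule r2; match: 0->6, 1->1, 2->3, 3->4, 4->8; deleted nodes 8; deleted edges (8,1,at); added nodes 13, 14; added edges (13,3,at); (14,4,at); result: nodes: 1:pl, 2:pl, 3:pl, 4:pl, 5:x1, 6:x2, 7:x3, 11:m, 12:m, 13:m, 14:m edges: (1,6,pre); (1,7,pre); (3,5,pre); (3,7,pre); (5,1,post); (5,4,post); (6,3,post); (6,4,post); (11,1,at); (12,4,at); (13,3,at); (14,4,at)
step 2: rule r1; match: 0->5, 1->3, 2->1, 3->4, 4->13; deleted nodes 13; deleted edges (13,3,at); added nodes 15, 16; added edges (15,1,at); (16,4,at); result: nodes: 1:pl, 2:pl, 3:pl, 4:pl, 5:x1, 6:x2, 7:x3, 11:m, 12:m, 14:m, 15:m, 16:m edges: (1,6,pre); (1,7,pre); (3,5,pre); (3,7,pre); (5,1,post); (5,4,post); (6,3,post); (6,4,post); (11,1,at); (12,4,at); (14,4,at); (15,1,at); (16,4,at)
step 3: rule r2; match: 0->6, 1->1, 2->3, 3->4, 4->11; deleted nodes 11; deleted edges (11,1,at); added nodes 17, 18; added edges (17,3,at); (18,4,at); result: nodes: 1:pl, 2:pl, 3:pl, 4:pl, 5:x1, 6:x2, 7:x3, 12:m, 14:m, 15:m, 16:m, 17:m, 18:m edges: (1,6,pre); (1,7,pre); (3,5,pre); (3,7,pre); (5,1,post); (5,4,post); (6,3,post); (6,4,post); (12,4,at); (14,4,at); (15,1,at); (16,4,at); (17,3,at); (18,4,at)
step 4: rule r1; match: 0->5, 1->3, 2->1, 3->4, 4->17; deleted nodes 17; deleted edges (17,3,at); added nodes 19, 20; added edges (19,1,at); (20,4,at); result: nodes: 1:pl, 2:pl, 3:pl, 4:pl, 5:x1, 6:x2, 7:x3, 12:m, 14:m, 15:m, 16:m, 18:m, 19:m, 20:m edges: (1,6,pre); (1,7,pre); (3,5,pre); (3,7,pre); (5,1,post); (5,4,post); (6,3,post); (6,4,post); (12,4,at); (14,4,at); (15,1,at); (16,4,at); (18,4,at); (19,1,at); (20,4,at)
final:
nodes: 1:pl, 2:pl, 3:pl, 4:pl, 5:x1, 6:x2, 7:x3, 12:m, 14:m, 15:m, 16:m, 18:m, 19:m, 20:m
edges: (1,6,pre); (1,7,pre); (3,5,pre); (3,7,pre); (5,1,post); (5,4,post); (6,3,post); (6,4,post); (12,4,at); (14,4,at); (15,1,at); (16,4,at); (18,4,at); (19,1,at); (20,4,at)


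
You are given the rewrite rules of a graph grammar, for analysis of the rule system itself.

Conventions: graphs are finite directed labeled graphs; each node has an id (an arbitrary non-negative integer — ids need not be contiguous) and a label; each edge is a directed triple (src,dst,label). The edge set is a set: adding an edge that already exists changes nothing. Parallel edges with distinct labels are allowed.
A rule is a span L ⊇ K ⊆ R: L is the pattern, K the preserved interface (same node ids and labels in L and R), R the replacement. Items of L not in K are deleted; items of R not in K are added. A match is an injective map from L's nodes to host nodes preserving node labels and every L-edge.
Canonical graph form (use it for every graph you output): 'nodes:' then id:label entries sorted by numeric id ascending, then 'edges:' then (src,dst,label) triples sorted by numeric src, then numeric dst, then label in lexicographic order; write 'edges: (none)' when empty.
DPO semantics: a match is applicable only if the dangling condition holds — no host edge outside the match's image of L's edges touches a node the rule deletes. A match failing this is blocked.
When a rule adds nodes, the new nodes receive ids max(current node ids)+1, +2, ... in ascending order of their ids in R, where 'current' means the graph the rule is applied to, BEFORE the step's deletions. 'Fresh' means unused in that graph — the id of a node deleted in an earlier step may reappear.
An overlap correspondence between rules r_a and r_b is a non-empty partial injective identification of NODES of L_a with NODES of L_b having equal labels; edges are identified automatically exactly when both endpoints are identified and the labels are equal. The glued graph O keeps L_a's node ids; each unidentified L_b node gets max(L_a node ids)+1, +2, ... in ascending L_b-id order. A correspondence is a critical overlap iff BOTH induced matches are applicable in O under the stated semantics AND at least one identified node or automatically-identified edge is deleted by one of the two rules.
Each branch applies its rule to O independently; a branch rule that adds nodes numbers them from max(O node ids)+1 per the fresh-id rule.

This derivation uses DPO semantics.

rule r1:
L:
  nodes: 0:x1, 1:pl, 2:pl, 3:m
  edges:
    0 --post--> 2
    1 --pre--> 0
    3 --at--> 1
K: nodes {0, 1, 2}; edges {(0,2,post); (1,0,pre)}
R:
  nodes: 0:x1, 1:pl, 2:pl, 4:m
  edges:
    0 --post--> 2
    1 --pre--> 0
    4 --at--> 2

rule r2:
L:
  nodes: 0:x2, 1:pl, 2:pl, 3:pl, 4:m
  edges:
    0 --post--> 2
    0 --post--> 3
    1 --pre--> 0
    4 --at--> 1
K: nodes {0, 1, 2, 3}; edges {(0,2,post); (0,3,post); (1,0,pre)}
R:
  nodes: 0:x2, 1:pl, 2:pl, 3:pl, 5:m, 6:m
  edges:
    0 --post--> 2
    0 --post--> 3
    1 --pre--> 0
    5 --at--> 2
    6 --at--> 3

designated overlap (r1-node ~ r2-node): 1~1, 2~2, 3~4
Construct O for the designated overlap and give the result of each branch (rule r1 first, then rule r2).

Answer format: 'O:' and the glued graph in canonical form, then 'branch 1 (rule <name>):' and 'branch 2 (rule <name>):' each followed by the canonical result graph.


O:
nodes: 0:x1, 1:pl, 2:pl, 3:m, 4:x2, 5:pl
edges: (0,2,post); (1,0,pre); (1,4,pre); (3,1,at); (4,2,post); (4,5,post)
branch 1 (rule r1):
nodes: 0:x1, 1:pl, 2:pl, 4:x2, 5:pl, 6:m
edges: (0,2,post); (1,0,pre); (1,4,pre); (4,2,post); (4,5,post); (6,2,at)
branch 2 (rule r2):
nodes: 0:x1, 1:pl, 2:pl, 4:x2, 5:pl, 6:m, 7:m
edges: (0,2,post); (1,0,pre); (1,4,pre); (4,2,post); (4,5,post); (6,2,at); (7,5,at)


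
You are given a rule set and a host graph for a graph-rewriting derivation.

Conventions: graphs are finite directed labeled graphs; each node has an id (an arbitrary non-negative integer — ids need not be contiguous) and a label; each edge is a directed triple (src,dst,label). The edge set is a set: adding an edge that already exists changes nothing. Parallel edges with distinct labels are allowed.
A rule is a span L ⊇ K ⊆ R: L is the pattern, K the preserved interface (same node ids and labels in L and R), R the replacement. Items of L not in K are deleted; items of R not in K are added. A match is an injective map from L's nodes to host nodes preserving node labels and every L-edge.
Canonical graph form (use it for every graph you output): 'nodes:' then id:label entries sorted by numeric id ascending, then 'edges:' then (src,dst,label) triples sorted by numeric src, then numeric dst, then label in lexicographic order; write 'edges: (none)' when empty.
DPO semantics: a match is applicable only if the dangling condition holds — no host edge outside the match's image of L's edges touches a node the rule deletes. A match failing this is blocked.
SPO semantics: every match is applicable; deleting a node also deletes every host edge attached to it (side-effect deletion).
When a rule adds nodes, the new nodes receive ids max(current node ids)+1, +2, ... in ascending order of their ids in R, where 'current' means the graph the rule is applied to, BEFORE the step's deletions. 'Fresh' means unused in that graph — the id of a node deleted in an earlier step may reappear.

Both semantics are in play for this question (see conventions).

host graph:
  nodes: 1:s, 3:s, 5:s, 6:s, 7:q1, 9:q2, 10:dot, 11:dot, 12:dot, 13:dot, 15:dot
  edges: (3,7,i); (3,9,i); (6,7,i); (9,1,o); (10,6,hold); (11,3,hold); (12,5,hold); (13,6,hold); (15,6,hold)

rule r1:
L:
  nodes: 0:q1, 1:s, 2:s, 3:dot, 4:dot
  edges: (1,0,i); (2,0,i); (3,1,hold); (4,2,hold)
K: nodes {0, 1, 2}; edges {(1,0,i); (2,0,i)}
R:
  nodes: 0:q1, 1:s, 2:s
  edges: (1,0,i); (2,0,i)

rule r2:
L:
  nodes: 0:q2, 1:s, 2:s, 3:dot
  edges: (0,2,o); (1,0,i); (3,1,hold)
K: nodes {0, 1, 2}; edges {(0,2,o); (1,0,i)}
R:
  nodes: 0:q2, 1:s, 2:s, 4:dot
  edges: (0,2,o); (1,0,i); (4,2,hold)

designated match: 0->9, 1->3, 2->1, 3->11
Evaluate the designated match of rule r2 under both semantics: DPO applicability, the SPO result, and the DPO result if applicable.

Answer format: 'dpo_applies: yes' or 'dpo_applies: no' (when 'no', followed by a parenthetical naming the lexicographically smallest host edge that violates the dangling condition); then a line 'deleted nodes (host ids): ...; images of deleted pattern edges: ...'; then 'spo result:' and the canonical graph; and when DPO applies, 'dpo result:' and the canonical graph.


dpo_applies: yes
deleted nodes (host ids): 11; images of deleted pattern edges: (11,3,hold)
spo result:
nodes: 1:s, 3:s, 5:s, 6:s, 7:q1, 9:q2, 10:dot, 12:dot, 13:dot, 15:dot, 16:dot
edges: (3,7,i); (3,9,i); (6,7,i); (9,1,o); (10,6,hold); (12,5,hold); (13,6,hold); (15,6,hold); (16,1,hold)
dpo result:
nodes: 1:s, 3:s, 5:s, 6:s, 7:q1, 9:q2, 10:dot, 12:dot, 13:dot, 15:dot, 16:dot
edges: (3,7,i); (3,9,i); (6,7,i); (9,1,o); (10,6,hold); (12,5,hold); (13,6,hold); (15,6,hold); (16,1,hold)


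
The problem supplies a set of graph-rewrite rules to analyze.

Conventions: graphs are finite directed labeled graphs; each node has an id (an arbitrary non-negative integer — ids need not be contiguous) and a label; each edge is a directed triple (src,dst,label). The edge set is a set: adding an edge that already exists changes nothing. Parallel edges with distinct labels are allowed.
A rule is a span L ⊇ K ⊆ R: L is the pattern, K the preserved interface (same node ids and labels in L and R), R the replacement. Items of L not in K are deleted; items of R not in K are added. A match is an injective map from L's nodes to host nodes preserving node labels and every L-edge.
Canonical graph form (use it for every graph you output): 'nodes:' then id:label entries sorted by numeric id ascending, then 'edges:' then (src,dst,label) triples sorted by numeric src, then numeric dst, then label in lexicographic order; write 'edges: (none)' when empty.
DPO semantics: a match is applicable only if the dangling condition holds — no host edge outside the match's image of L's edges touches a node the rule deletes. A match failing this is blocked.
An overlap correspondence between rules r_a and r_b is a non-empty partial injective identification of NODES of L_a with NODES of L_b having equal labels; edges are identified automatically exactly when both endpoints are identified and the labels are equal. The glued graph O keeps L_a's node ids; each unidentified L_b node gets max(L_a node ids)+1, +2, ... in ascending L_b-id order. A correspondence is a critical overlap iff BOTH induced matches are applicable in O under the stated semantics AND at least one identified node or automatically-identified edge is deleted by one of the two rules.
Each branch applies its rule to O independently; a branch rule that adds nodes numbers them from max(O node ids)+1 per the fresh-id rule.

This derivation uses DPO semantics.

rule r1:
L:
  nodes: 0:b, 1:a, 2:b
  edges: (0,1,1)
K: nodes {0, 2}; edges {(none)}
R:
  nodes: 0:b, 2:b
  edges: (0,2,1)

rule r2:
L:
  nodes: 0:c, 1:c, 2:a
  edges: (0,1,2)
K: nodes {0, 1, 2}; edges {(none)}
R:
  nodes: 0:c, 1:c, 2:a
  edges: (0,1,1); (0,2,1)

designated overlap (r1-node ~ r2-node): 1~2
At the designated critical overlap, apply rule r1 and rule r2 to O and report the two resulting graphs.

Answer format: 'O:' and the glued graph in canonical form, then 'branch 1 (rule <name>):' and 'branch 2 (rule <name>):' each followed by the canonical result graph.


O:
nodes: 0:b, 1:a, 2:b, 3:c, 4:c
edges: (0,1,1); (3,4,2)
branch 1 (rule r1):
nodes: 0:b, 2:b, 3:c, 4:c
edges: (0,2,1); (3,4,2)
branch 2 (rule r2):
nodes: 0:b, 1:a, 2:b, 3:c, 4:c
edges: (0,1,1); (3,1,1); (3,4,1)


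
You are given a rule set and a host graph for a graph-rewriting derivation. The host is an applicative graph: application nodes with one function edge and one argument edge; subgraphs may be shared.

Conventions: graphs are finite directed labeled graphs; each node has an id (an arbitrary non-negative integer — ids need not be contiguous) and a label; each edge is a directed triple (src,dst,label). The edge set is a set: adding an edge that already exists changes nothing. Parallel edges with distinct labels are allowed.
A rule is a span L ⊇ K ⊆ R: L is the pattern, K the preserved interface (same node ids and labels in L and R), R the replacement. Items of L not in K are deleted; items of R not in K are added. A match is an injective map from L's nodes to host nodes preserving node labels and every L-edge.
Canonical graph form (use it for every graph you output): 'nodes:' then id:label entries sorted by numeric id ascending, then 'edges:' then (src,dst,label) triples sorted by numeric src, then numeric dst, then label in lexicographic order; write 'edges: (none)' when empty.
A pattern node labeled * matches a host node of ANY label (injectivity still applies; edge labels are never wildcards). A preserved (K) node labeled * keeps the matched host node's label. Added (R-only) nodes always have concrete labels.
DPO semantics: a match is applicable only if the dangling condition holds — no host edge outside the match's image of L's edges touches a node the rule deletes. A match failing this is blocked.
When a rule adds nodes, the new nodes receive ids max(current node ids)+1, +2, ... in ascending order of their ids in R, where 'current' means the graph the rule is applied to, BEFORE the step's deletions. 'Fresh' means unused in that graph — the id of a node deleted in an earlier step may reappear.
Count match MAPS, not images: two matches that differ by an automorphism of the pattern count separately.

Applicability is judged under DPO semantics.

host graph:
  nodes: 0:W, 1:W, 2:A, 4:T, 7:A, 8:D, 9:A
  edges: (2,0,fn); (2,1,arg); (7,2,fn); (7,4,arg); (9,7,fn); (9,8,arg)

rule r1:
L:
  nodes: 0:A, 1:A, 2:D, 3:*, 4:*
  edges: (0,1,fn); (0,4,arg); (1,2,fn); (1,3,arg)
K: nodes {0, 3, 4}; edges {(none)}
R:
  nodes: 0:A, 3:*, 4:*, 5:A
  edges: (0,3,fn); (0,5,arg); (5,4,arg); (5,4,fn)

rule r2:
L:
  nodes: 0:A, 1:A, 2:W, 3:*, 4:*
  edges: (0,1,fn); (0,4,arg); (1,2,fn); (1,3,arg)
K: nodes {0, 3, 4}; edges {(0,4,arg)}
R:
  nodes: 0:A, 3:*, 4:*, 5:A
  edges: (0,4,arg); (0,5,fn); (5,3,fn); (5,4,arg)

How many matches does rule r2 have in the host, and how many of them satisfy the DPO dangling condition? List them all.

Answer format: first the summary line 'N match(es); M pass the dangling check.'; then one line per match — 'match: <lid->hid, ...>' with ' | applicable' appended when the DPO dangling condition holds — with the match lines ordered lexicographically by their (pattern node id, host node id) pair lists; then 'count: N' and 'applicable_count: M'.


1 match(es); 1 pass the dangling check.
match: 0->7, 1->2, 2->0, 3->1, 4->4 | applicable
count: 1
applicable_count: 1
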